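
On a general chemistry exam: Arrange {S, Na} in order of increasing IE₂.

IE_2 is the cost of taking one more electron from the +1 cation: S⁺ still has 5 valence electrons; Na⁺ is the bare [Ne] core.
Pulling an electron out of a noble-gas core costs far more than removing a remaining valence electron, so Na sits at the high end of IE_2.
Tabulated IE_2 (kJ/mol): S 2252, Na 4562.
So the second ionization energies run S < Na.

S < Na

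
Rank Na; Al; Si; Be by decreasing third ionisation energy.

Be > Na > Si > Al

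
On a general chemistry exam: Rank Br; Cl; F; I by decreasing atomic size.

F is in period 2, group 17; Cl is in period 3, group 17; Br is in period 4, group 17; I is in period 5, group 17.
Radius decreases left→right (rising Z_eff, same n) and increases top→bottom (higher n).
All are in group 17, so atomic radius increases down the group.
So from largest to smallest: I > Br > Cl > F.

I > Br > Cl > F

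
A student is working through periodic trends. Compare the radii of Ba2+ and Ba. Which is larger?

Ba

Forming Ba2+ removes 2 electrons from Ba. Fewer electrons for the same nuclear charge means less shielding and a higher Z_eff on the remaining electrons, and for main-group metals the entire outer shell is lost.
A cation is smaller than its parent atom: Ba2+ < Ba.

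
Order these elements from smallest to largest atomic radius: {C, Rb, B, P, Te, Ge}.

C < B < P < Ge < Te < Rb

Moving right in a period, electrons are added to the same shell under a stronger nuclear pull, so atoms get smaller; moving down, a new shell is opened and atoms get larger.
These span different periods and groups, so the two trends combine.
B > C: both are in period 2; the period trend gives B the larger value.
P > B: the two effects oppose for this pair; the down-group effect wins (111 vs 85 pm).
Ge > P: both effects reinforce here, so Ge is clearly the larger of the two.
Te > Ge: period and group pull opposite ways; the down-group shift dominates (136 vs 121 pm).
Rb > Te: Rb lies to the left of Te in period 5, so the across-period effect alone puts Rb larger.
For reference (pm): B 85, C 75, P 111, Ge 121, Rb 210, Te 136.
So from smallest to largest: C < B < P < Ge < Te < Rb.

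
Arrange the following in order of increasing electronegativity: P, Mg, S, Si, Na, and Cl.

Na < Mg < Si < P < S < Cl

Na is in period 3, group 1; Mg is in period 3, group 2; Si is in period 3, group 14; P is in period 3, group 15; S is in period 3, group 16; Cl is in period 3, group 17.
Atoms toward the upper right of the periodic table pull bonding electrons most strongly.
All lie in period 3, so electronegativity increases left to right.
So from lowest to highest: Na < Mg < Si < P < S < Cl.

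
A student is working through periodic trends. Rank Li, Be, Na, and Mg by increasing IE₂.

The second ionization energy removes an electron from the +1 ion. For each element: Li⁺ is the bare [He] core; Be⁺ still has 1 valence electron; Na⁺ is the bare [Ne] core; Mg⁺ still has 1 valence electron.
Core electrons are held far more tightly than valence electrons, so Na and Li top the IE_2 order.
Valence configurations: Be⁺ [He]2s¹, Mg⁺ [Ne]3s¹.
Tabulated IE_2 (kJ/mol): Li 7298, Be 1757, Na 4562, Mg 1451.
Overall IE_2 order: Mg < Be < Na < Li.

Mg < Be < Na < Li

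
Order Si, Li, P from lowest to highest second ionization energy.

Si < P < Li

The second ionization energy removes an electron from the +1 ion. For each element: Si⁺ still has 3 valence electrons; Li⁺ is the bare [He] core; P⁺ still has 4 valence electrons.
Breaking into a closed-shell core is much more expensive than removing a leftover valence electron — Li has the largest IE_2 here.
Valence configurations: Si⁺ [Ne]3s²3p¹, P⁺ [Ne]3s²3p².
Approximate IE_2 values (kJ/mol): Si 1577, Li 7298, P 1907.
Hence IE_2: Si < P < Li.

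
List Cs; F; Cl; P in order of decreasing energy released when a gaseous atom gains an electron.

Cl, F, P, Cs

F is in period 2, group 17; P is in period 3, group 15; Cl is in period 3, group 17; Cs is in period 6, group 1.
Electron affinity generally becomes more exothermic across a period toward the halogens and less exothermic down a group.
Here both period and group differ, so the two effects have to be weighed against each other.
P > Cs: both effects reinforce here, so P is clearly the higher of the two.
F > P: both effects reinforce here, so F is clearly the higher of the two.
Cl > F: this pair runs against the simple trend — see the exception note.
Note the exception: Cl has a higher electron affinity than F, contrary to the simple trend — F's small 2p subshell makes the incoming electron feel strong e⁻–e⁻ repulsion, so Cl actually releases more energy on gaining an electron.
Approximate values (kJ/mol): F 328, P 72, Cl 349, Cs 46.
So from highest to lowest: Cl > F > P > Cs.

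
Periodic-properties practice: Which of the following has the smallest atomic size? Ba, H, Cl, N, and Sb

Atomic radius shrinks across a period as nuclear charge pulls the same shell inward, and grows down a group as new shells are added.
These span different periods and groups, so the two trends combine.
N > H: the two effects oppose for this pair; the down-group effect wins (71 vs 32 pm).
Cl > N: the two effects oppose for this pair; the down-group effect wins (99 vs 71 pm).
Sb > Cl: both effects reinforce here, so Sb is clearly the larger of the two.
Ba > Sb: relative to Sb, both the across-period and down-group shifts push Ba's atomic radius up.
Approximate values (pm): H 32, N 71, Cl 99, Sb 140, Ba 196.
The smallest atomic size among these belongs to H.

H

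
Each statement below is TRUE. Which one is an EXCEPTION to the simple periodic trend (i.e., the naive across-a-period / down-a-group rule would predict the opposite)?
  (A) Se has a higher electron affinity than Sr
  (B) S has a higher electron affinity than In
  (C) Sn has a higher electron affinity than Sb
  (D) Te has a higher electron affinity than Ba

(C)

The general trend: electron affinity increases across a period and decreases down a group.
(A) Se (period 4, group 16) vs Sr (period 5, group 2): the stated order agrees with the simple trend.
(B) S (period 3, group 16) vs In (period 5, group 13): the stated order agrees with the simple trend.
(C) Sn (period 5, group 14) vs Sb (period 5, group 15): the stated order contradicts the simple trend.
(D) Te (period 5, group 16) vs Ba (period 6, group 2): the stated order agrees with the simple trend.
The exception is (C): adding an electron to Sb's half-filled 5p³ is unfavourable, so Sn has the more exothermic EA.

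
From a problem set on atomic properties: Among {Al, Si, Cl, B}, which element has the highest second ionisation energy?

IE_2 is the cost of taking one more electron from the +1 cation: Al⁺ still has 2 valence electrons; Si⁺ still has 3 valence electrons; Cl⁺ still has 6 valence electrons; B⁺ still has 2 valence electrons.
All are still removing valence electrons, so compare the +1 ions as you would atoms: IE_2 generally rises across a period (higher Z_eff) and falls down a group (larger shell), subject to the usual subshell exceptions.
Valence configurations: Al⁺ [Ne]3s², Si⁺ [Ne]3s²3p¹, Cl⁺ [Ne]3s²3p⁴, B⁺ [He]2s².
Si⁺ loses a lone 3p electron whereas Al⁺ must break into a filled 3s² pair, so IE_2(Al) > IE_2(Si) even though Si has the higher nuclear charge.
The numbers (kJ/mol): Al 1817, Si 1577, Cl 2298, B 2427.
Overall IE_2 order: Si < Al < Cl < B.

B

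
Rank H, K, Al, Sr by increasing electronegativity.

H is in period 1, group 1; Al is in period 3, group 13; K is in period 4, group 1; Sr is in period 5, group 2.
Atoms toward the upper right of the periodic table pull bonding electrons most strongly.
Neither a single period nor a single group — weigh both effects.
Sr > K: the two effects oppose for this pair; the across-period effect wins (0.95 vs 0.82).
Al > Sr: both effects reinforce here, so Al is clearly the higher of the two.
H > Al: period and group pull opposite ways; the down-group shift dominates (2.20 vs 1.61).
Approximate values (Pauling): H 2.20, Al 1.61, K 0.82, Sr 0.95.
So from lowest to highest: K < Sr < Al < H.

K < Sr < Al < H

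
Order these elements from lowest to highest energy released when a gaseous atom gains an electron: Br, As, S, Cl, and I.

S is in period 3, group 16; Cl is in period 3, group 17; As is in period 4, group 15; Br is in period 4, group 17; I is in period 5, group 17.
EA tends to increase across a period and decrease down a group, though the pattern is less regular than for IE or radius.
Here both period and group differ, so the two effects have to be weighed against each other.
S > As: both effects reinforce here, so S is clearly the higher of the two.
I > S: period and group pull opposite ways; the across-period shift dominates (295 vs 200 kJ/mol).
Br > I: they share group 17; the group trend gives Br the larger value.
Cl > Br: Cl sits above Br in group 17, so the down-group effect alone puts Cl higher.
Approximate values (kJ/mol): S 200, Cl 349, As 78, Br 325, I 295.
So from lowest to highest: As < S < I < Br < Cl.

As < S < I < Br < Cl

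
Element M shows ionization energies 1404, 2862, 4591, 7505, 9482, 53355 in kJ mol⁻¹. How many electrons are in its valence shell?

5

Look for the largest jump between consecutive ionization energies: IE6/IE5 ≈ 5.6, far larger than any earlier ratio.
That jump marks the point where a core electron is being removed. So the atom has 5 valence electrons.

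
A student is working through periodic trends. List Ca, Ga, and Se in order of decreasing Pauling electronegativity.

Se > Ga > Ca

Ca is in period 4, group 2; Ga is in period 4, group 13; Se is in period 4, group 16.
Smaller atoms with higher effective nuclear charge are more electronegative.
All lie in period 4, so electronegativity increases left to right.
So from highest to lowest: Se > Ga > Ca.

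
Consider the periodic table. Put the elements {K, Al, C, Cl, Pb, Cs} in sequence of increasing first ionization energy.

Cs < K < Al < Pb < C < Cl

IE₁ increases left→right with effective nuclear charge and decreases top→bottom as the valence shell moves farther out.
Here both period and group differ, so the two effects have to be weighed against each other.
K > Cs: K sits above Cs in group 1, so the down-group effect alone puts K higher.
Al > K: relative to K, both the across-period and down-group shifts push Al's first ionization energy up.
Pb > Al: the two effects oppose for this pair; the across-period effect wins (716 vs 578 kJ/mol).
C > Pb: C sits above Pb in group 14, so the down-group effect alone puts C higher.
Cl > C: the two effects oppose for this pair; the across-period effect wins (1251 vs 1086 kJ/mol).
For reference (kJ/mol): C 1086, Al 578, Cl 1251, K 419, Cs 376, Pb 716.
So from lowest to highest: Cs < K < Al < Pb < C < Cl.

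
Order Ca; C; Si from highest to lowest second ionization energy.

Consider each +1 ion: Ca⁺ still has 1 valence electron; C⁺ still has 3 valence electrons; Si⁺ still has 3 valence electrons.
All are still removing valence electrons, so compare the +1 ions as you would atoms: IE_2 generally rises across a period (higher Z_eff) and falls down a group (larger shell), subject to the usual subshell exceptions.
Valence configurations: Ca⁺ [Ar]4s¹, C⁺ [He]2s²2p¹, Si⁺ [Ne]3s²3p¹.
Approximate IE_2 values (kJ/mol): Ca 1145, C 2353, Si 1577.
Hence IE_2: Ca < Si < C.

C, Si, Ca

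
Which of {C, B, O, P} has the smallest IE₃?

IE_3 is the cost of taking one more electron from the +2 cation: C²⁺ still has 2 valence electrons; B²⁺ still has 1 valence electron; O²⁺ still has 4 valence electrons; P²⁺ still has 3 valence electrons.
All are still removing valence electrons, so compare the +2 ions as you would atoms: IE_3 generally rises across a period (higher Z_eff) and falls down a group (larger shell), subject to the usual subshell exceptions.
Valence configurations: C²⁺ [He]2s², B²⁺ [He]2s¹, O²⁺ [He]2s²2p², P²⁺ [Ne]3s²3p¹.
Approximate IE_3 values (kJ/mol): C 4620, B 3660, O 5300, P 2914.
Putting it together, IE_3: P < B < C < O.

P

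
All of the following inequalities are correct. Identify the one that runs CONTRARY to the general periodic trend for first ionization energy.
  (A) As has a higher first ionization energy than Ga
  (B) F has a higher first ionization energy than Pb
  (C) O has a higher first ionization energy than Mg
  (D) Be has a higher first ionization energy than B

The general trend: first ionization energy increases across a period and decreases down a group.
(A) As (period 4, group 15) vs Ga (period 4, group 13): the stated order agrees with the simple trend.
(B) F (period 2, group 17) vs Pb (period 6, group 14): the stated order agrees with the simple trend.
(C) O (period 2, group 16) vs Mg (period 3, group 2): the stated order agrees with the simple trend.
(D) Be (period 2, group 2) vs B (period 2, group 13): the stated order contradicts the simple trend.
The exception is (D): removing B's lone 2p electron is easier than breaking Be's filled 2s².

(D)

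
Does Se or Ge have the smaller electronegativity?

Ge

Ge is in period 4, group 14; Se is in period 4, group 16.
Smaller atoms with higher effective nuclear charge are more electronegative.
All lie in period 4, so electronegativity increases left to right.
So Ge has the smaller electronegativity (Ge < Se).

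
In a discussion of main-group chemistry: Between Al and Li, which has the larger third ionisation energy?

Li

Consider each +2 ion: Al²⁺ still has 1 valence electron; Li²⁺ is already 1 electron into the core.
Breaking into a closed-shell core is much more expensive than removing a leftover valence electron — Li has the largest IE_3 here.
Tabulated IE_3 (kJ/mol): Al 2745, Li 11815.
Hence IE_3: Al < Li.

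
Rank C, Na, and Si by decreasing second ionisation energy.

After 1 electron has been removed, what remains? C⁺ still has 3 valence electrons; Na⁺ is the bare [Ne] core; Si⁺ still has 3 valence electrons.
Core electrons are held far more tightly than valence electrons, so Na tops the IE_2 order.
Valence configurations: C⁺ [He]2s²2p¹, Si⁺ [Ne]3s²3p¹.
Tabulated IE_2 (kJ/mol): C 2353, Na 4562, Si 1577.
Overall IE_2 order: Si < C < Na.

Na > C > Si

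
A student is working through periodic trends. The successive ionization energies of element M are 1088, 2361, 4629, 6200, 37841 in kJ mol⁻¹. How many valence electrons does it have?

Look for the largest jump between consecutive ionization energies: IE5/IE4 ≈ 6.1, far larger than any earlier ratio.
That jump marks the point where a core electron is being removed. So the atom has 4 valence electrons.

4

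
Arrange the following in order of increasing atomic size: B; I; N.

Radius decreases left→right (rising Z_eff, same n) and increases top→bottom (higher n).
Neither a single period nor a single group — weigh both effects.
B > N: B lies to the left of N in period 2, so the across-period effect alone puts B larger.
I > B: period and group pull opposite ways; the down-group shift dominates (133 vs 85 pm).
Approximate values (pm): B 85, N 71, I 133.
So from smallest to largest: N < B < I.

N, B, I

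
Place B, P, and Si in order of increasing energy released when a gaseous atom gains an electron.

B < P < Si

B is in period 2, group 13; Si is in period 3, group 14; P is in period 3, group 15.
EA tends to increase across a period and decrease down a group, though the pattern is less regular than for IE or radius.
These span different periods and groups, so the two trends combine.
P > B: period and group pull opposite ways; the across-period shift dominates (72 vs 27 kJ/mol).
Si > P: this pair runs against the simple trend — see the exception note.
Note the exception: Si has a higher electron affinity than P, contrary to the simple trend — adding an electron to P's half-filled 3p³ is unfavourable, so Si (3p²) has the more exothermic EA.
For reference (kJ/mol): B 27, Si 134, P 72.
So from lowest to highest: B < P < Si.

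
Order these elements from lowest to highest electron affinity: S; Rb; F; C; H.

Atoms with high Z_eff and room in the valence shell (especially the halogens) have the most exothermic electron affinities.
Neither a single period nor a single group — weigh both effects.
H > Rb: they share group 1; the group trend gives H the larger value.
C > H: the two effects oppose for this pair; the across-period effect wins (122 vs 73 kJ/mol).
S > C: period and group pull opposite ways; the across-period shift dominates (200 vs 122 kJ/mol).
F > S: relative to S, both the across-period and down-group shifts push F's electron affinity up.
For reference (kJ/mol): H 73, C 122, F 328, S 200, Rb 47.
So from lowest to highest: Rb < H < C < S < F.

Rb < H < C < S < F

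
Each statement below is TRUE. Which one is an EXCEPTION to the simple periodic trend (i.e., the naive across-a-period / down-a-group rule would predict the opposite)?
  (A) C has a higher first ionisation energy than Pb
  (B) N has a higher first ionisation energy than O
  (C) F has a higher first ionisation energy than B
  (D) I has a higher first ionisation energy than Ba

(B)

The general trend: first ionisation energy increases across a period and decreases down a group.
(A) C (period 2, group 14) vs Pb (period 6, group 14): the stated order agrees with the simple trend.
(B) N (period 2, group 15) vs O (period 2, group 16): the stated order contradicts the simple trend.
(C) F (period 2, group 17) vs B (period 2, group 13): the stated order agrees with the simple trend.
(D) I (period 5, group 17) vs Ba (period 6, group 2): the stated order agrees with the simple trend.
The exception is (B): pairing an electron in O's 2p⁴ costs repulsion energy, so O ionizes more easily than half-filled N (2p³).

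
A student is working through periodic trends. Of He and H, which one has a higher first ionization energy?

H is in period 1, group 1; He is in period 1, group 18.
IE₁ increases left→right with effective nuclear charge and decreases top→bottom as the valence shell moves farther out.
All lie in period 1, so first ionization energy increases left to right.
So He has the higher first ionization energy (He > H).

He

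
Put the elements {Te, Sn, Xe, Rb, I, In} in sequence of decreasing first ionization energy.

Xe, I, Te, Sn, In, Rb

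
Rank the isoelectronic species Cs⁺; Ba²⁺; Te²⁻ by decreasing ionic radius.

All of these have 54 electrons, so size is governed by nuclear charge alone: the more protons, the stronger the pull on the same electron cloud, and the smaller the ion.
Nuclear charges: Ba²⁺ (Z=56), Cs⁺ (Z=55), Te²⁻ (Z=52).
Largest to smallest: Te²⁻ > Cs⁺ > Ba²⁺.

Te²⁻, Cs⁺, Ba²⁺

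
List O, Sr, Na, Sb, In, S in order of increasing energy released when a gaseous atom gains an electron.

Sr < In < Na < Sb < O < S

O is in period 2, group 16; Na is in period 3, group 1; S is in period 3, group 16; Sr is in period 5, group 2; In is in period 5, group 13; Sb is in period 5, group 15.
Atoms with high Z_eff and room in the valence shell (especially the halogens) have the most exothermic electron affinities.
Neither a single period nor a single group — weigh both effects.
In > Sr: both are in period 5; the period trend gives In the larger value.
Na > In: the two effects oppose for this pair; the down-group effect wins (53 vs 29 kJ/mol).
Sb > Na: the two effects oppose for this pair; the across-period effect wins (103 vs 53 kJ/mol).
O > Sb: both effects reinforce here, so O is clearly the higher of the two.
S > O: this pair runs against the simple trend — see the exception note.
Note the exception: S has a higher electron affinity than O, contrary to the simple trend — the compact 2p subshell of O repels the added electron more than S's larger 3p does.
Tabulated electron affinity (kJ/mol): O 141, Na 53, S 200, Sr 5, In 29, Sb 103.
So from lowest to highest: Sr < In < Na < Sb < O < S.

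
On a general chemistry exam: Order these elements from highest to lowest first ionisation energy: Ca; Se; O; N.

N is in period 2, group 15; O is in period 2, group 16; Ca is in period 4, group 2; Se is in period 4, group 16.
IE₁ increases left→right with effective nuclear charge and decreases top→bottom as the valence shell moves farther out.
Here both period and group differ, so the two effects have to be weighed against each other.
Se > Ca: both are in period 4; the period trend gives Se the larger value.
O > Se: they share group 16; the group trend gives O the larger value.
N > O: this pair runs against the simple trend — see the exception note.
Note the exception: N has a higher first ionization energy than O, contrary to the simple trend — pairing an electron in O's 2p⁴ costs repulsion energy, so O ionizes more easily than half-filled N (2p³).
For reference (kJ/mol): N 1402, O 1314, Ca 590, Se 941.
So from highest to lowest: N > O > Se > Ca.

N > O > Se > Ca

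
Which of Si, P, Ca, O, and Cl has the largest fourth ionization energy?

The fourth ionization energy removes an electron from the +3 ion. For each element: Si³⁺ still has 1 valence electron; P³⁺ still has 2 valence electrons; Ca³⁺ is already 1 electron into the core; O³⁺ still has 3 valence electrons; Cl³⁺ still has 4 valence electrons.
Usually core removal costs more than valence removal, but here the competition is close: a tightly held n=2 valence electron can cost more to remove than an n=3 core electron, so the actual values have to decide it.
Valence configurations: Si³⁺ [Ne]3s¹, P³⁺ [Ne]3s², O³⁺ [He]2s²2p¹, Cl³⁺ [Ne]3s²3p².
Approximate IE_4 values (kJ/mol): Si 4356, P 4964, Ca 6491, O 7469, Cl 5159.
So the fourth ionization energies run Si < P < Cl < Ca < O.

O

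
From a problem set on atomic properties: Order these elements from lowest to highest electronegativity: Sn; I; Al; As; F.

F is in period 2, group 17; Al is in period 3, group 13; As is in period 4, group 15; Sn is in period 5, group 14; I is in period 5, group 17.
Electronegativity increases across a period and decreases down a group, tracking effective nuclear charge and atomic size.
Neither a single period nor a single group — weigh both effects.
Sn > Al: the two effects oppose for this pair; the across-period effect wins (1.96 vs 1.61).
As > Sn: both effects reinforce here, so As is clearly the higher of the two.
I > As: the two effects oppose for this pair; the across-period effect wins (2.66 vs 2.18).
F > I: F sits above I in group 17, so the down-group effect alone puts F higher.
For reference (Pauling): F 3.98, Al 1.61, As 2.18, Sn 1.96, I 2.66.
So from lowest to highest: Al < Sn < As < I < F.

Al, Sn, As, I, F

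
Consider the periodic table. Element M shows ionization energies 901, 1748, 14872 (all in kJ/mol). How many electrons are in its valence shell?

2

Look for the largest jump between consecutive ionization energies: IE3/IE2 ≈ 8.5, far larger than any earlier ratio.
That jump marks the point where a core electron is being removed. So the atom has 2 valence electrons.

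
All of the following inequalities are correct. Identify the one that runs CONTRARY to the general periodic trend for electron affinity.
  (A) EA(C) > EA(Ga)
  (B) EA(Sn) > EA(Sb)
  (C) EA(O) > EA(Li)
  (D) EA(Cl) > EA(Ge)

The general trend: electron affinity increases across a period and decreases down a group.
(A) C (period 2, group 14) vs Ga (period 4, group 13): the stated order agrees with the simple trend.
(B) Sn (period 5, group 14) vs Sb (period 5, group 15): the stated order contradicts the simple trend.
(C) O (period 2, group 16) vs Li (period 2, group 1): the stated order agrees with the simple trend.
(D) Cl (period 3, group 17) vs Ge (period 4, group 14): the stated order agrees with the simple trend.
The exception is (B): adding an electron to Sb's half-filled 5p³ is unfavourable, so Sn has the more exothermic EA.

(B)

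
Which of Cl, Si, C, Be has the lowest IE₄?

Si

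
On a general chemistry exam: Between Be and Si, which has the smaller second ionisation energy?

IE_2 is the cost of taking one more electron from the +1 cation: Be⁺ still has 1 valence electron; Si⁺ still has 3 valence electrons.
All are still removing valence electrons, so compare the +1 ions as you would atoms: IE_2 generally rises across a period (higher Z_eff) and falls down a group (larger shell), subject to the usual subshell exceptions.
Valence configurations: Be⁺ [He]2s¹, Si⁺ [Ne]3s²3p¹.
The numbers (kJ/mol): Be 1757, Si 1577.
Putting it together, IE_2: Si < Be.

Si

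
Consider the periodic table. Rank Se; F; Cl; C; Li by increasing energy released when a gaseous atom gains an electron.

Li < C < Se < F < Cl

Li is in period 2, group 1; C is in period 2, group 14; F is in period 2, group 17; Cl is in period 3, group 17; Se is in period 4, group 16.
Electron affinity generally becomes more exothermic across a period toward the halogens and less exothermic down a group.
These span different periods and groups, so the two trends combine.
C > Li: both are in period 2; the period trend gives C the larger value.
Se > C: the two effects oppose for this pair; the across-period effect wins (195 vs 122 kJ/mol).
F > Se: both effects reinforce here, so F is clearly the higher of the two.
Cl > F: this pair runs against the simple trend — see the exception note.
Note the exception: Cl has a higher electron affinity than F, contrary to the simple trend — F's small 2p subshell makes the incoming electron feel strong e⁻–e⁻ repulsion, so Cl actually releases more energy on gaining an electron.
For reference (kJ/mol): Li 60, C 122, F 328, Cl 349, Se 195.
So from lowest to highest: Li < C < Se < F < Cl.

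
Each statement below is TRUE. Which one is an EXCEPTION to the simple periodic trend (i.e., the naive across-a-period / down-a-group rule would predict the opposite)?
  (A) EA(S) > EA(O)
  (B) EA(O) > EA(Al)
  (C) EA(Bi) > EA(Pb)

(A)

The general trend: electron affinity increases across a period and decreases down a group.
(A) S (period 3, group 16) vs O (period 2, group 16): the stated order contradicts the simple trend.
(B) O (period 2, group 16) vs Al (period 3, group 13): the stated order agrees with the simple trend.
(C) Bi (period 6, group 15) vs Pb (period 6, group 14): the stated order agrees with the simple trend.
The exception is (A): the compact 2p subshell of O repels the added electron more than S's larger 3p does.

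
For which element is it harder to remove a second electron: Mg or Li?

Li

After 1 electron has been removed, what remains? Mg⁺ still has 1 valence electron; Li⁺ is the bare [He] core.
Core electrons are held far more tightly than valence electrons, so Li tops the IE_2 order.
Tabulated IE_2 (kJ/mol): Mg 1451, Li 7298.
So the second ionization energies run Mg < Li.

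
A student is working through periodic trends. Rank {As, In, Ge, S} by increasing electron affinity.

In < As < Ge < S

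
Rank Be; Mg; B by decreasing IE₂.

After 1 electron has been removed, what remains? Be⁺ still has 1 valence electron; Mg⁺ still has 1 valence electron; B⁺ still has 2 valence electrons.
All are still removing valence electrons, so compare the +1 ions as you would atoms: IE_2 generally rises across a period (higher Z_eff) and falls down a group (larger shell), subject to the usual subshell exceptions.
Valence configurations: Be⁺ [He]2s¹, Mg⁺ [Ne]3s¹, B⁺ [He]2s².
Approximate IE_2 values (kJ/mol): Be 1757, Mg 1451, B 2427.
Hence IE_2: Mg < Be < B.

B > Be > Mg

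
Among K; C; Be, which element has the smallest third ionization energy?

The third ionization energy removes an electron from the +2 ion. For each element: K²⁺ is already 1 electron into the core; C²⁺ still has 2 valence electrons; Be²⁺ is the bare [He] core.
Usually core removal costs more than valence removal, but here the competition is close: a tightly held n=2 valence electron can cost more to remove than an n=3 core electron, so the actual values have to decide it.
The numbers (kJ/mol): K 4420, C 4620, Be 14849.
So the third ionization energies run K < C < Be.

K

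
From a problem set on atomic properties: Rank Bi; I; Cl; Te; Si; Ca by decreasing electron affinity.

EA tends to increase across a period and decrease down a group, though the pattern is less regular than for IE or radius.
Neither a single period nor a single group — weigh both effects.
Bi > Ca: the two effects oppose for this pair; the across-period effect wins (91 vs 2 kJ/mol).
Si > Bi: the two effects oppose for this pair; the down-group effect wins (134 vs 91 kJ/mol).
Te > Si: period and group pull opposite ways; the across-period shift dominates (190 vs 134 kJ/mol).
I > Te: I lies to the right of Te in period 5, so the across-period effect alone puts I higher.
Cl > I: Cl sits above I in group 17, so the down-group effect alone puts Cl higher.
Tabulated electron affinity (kJ/mol): Si 134, Cl 349, Ca 2, Te 190, I 295, Bi 91.
So from highest to lowest: Cl > I > Te > Si > Bi > Ca.

Cl > I > Te > Si > Bi > Ca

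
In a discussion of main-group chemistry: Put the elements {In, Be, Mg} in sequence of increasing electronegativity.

Be is in period 2, group 2; Mg is in period 3, group 2; In is in period 5, group 13.
Smaller atoms with higher effective nuclear charge are more electronegative.
These span different periods and groups, so the two trends combine.
Be > Mg: they share group 2; the group trend gives Be the larger value.
In > Be: the two effects oppose for this pair; the across-period effect wins (1.78 vs 1.57).
Tabulated electronegativity (Pauling): Be 1.57, Mg 1.31, In 1.78.
So from lowest to highest: Mg < Be < In.

Mg, Be, In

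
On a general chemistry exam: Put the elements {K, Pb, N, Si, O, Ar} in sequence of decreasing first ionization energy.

N is in period 2, group 15; O is in period 2, group 16; Si is in period 3, group 14; Ar is in period 3, group 18; K is in period 4, group 1; Pb is in period 6, group 14.
First ionization energy rises across a period (greater Z_eff holds electrons more tightly) and falls down a group (valence electrons are farther from the nucleus).
Neither a single period nor a single group — weigh both effects.
Pb > K: the two effects oppose for this pair; the across-period effect wins (716 vs 419 kJ/mol).
Si > Pb: Si sits above Pb in group 14, so the down-group effect alone puts Si higher.
O > Si: relative to Si, both the across-period and down-group shifts push O's first ionization energy up.
N > O: this pair runs against the simple trend — see the exception note.
Ar > N: the two effects oppose for this pair; the across-period effect wins (1521 vs 1402 kJ/mol).
Note the exception: N has a higher first ionization energy than O, contrary to the simple trend — pairing an electron in O's 2p⁴ costs repulsion energy, so O ionizes more easily than half-filled N (2p³).
Approximate values (kJ/mol): N 1402, O 1314, Si 786, Ar 1521, K 419, Pb 716.
So from highest to lowest: Ar > N > O > Si > Pb > K.

Ar > N > O > Si > Pb > K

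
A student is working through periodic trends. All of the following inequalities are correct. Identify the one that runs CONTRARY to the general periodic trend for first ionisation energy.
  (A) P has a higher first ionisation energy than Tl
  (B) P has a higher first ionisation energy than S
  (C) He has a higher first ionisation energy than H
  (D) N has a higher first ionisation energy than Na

(B)

The general trend: first ionisation energy increases across a period and decreases down a group.
(A) P (period 3, group 15) vs Tl (period 6, group 13): the stated order agrees with the simple trend.
(B) P (period 3, group 15) vs S (period 3, group 16): the stated order contradicts the simple trend.
(C) He (period 1, group 18) vs H (period 1, group 1): the stated order agrees with the simple trend.
(D) N (period 2, group 15) vs Na (period 3, group 1): the stated order agrees with the simple trend.
The exception is (B): S (3p⁴) ionizes more easily than half-filled P (3p³) because the paired 3p electron in S is pushed out by e⁻–e⁻ repulsion.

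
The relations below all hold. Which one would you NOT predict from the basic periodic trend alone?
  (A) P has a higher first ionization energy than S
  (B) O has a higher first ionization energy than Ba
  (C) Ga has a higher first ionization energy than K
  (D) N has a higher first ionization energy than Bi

(A)

The general trend: first ionization energy increases across a period and decreases down a group.
(A) P (period 3, group 15) vs S (period 3, group 16): the stated order contradicts the simple trend.
(B) O (period 2, group 16) vs Ba (period 6, group 2): the stated order agrees with the simple trend.
(C) Ga (period 4, group 13) vs K (period 4, group 1): the stated order agrees with the simple trend.
(D) N (period 2, group 15) vs Bi (period 6, group 15): the stated order agrees with the simple trend.
The exception is (A): S (3p⁴) ionizes more easily than half-filled P (3p³) because the paired 3p electron in S is pushed out by e⁻–e⁻ repulsion.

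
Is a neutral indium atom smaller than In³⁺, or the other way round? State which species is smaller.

Forming In³⁺ removes 3 electrons from In. Fewer electrons for the same nuclear charge means less shielding and a higher Z_eff on the remaining electrons, and for main-group metals the entire outer shell is lost.
A cation is smaller than its parent atom: In³⁺ < In.

In³⁺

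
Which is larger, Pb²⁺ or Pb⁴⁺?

Both ions have Z = 82 protons, but Pb⁴⁺ has lost more electrons, so its remaining electrons feel a larger effective nuclear charge per electron and are pulled in more tightly.
Higher positive charge → smaller ion, so Pb²⁺ > Pb⁴⁺.

Pb²⁺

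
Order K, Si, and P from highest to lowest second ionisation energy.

K > P > Si

Consider each +1 ion: K⁺ is the bare [Ar] core; Si⁺ still has 3 valence electrons; P⁺ still has 4 valence electrons.
Core electrons are held far more tightly than valence electrons, so K tops the IE_2 order.
Valence configurations: Si⁺ [Ne]3s²3p¹, P⁺ [Ne]3s²3p².
Approximate IE_2 values (kJ/mol): K 3052, Si 1577, P 1907.
Hence IE_2: Si < P < K.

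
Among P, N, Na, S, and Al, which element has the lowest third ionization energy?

Al

IE_3 is the cost of taking one more electron from the +2 cation: P²⁺ still has 3 valence electrons; N²⁺ still has 3 valence electrons; Na²⁺ is already 1 electron into the core; S²⁺ still has 4 valence electrons; Al²⁺ still has 1 valence electron.
Breaking into a closed-shell core is much more expensive than removing a leftover valence electron — Na has the largest IE_3 here.
Valence configurations: P²⁺ [Ne]3s²3p¹, N²⁺ [He]2s²2p¹, S²⁺ [Ne]3s²3p², Al²⁺ [Ne]3s¹.
The numbers (kJ/mol): P 2914, N 4578, Na 6910, S 3357, Al 2745.
Hence IE_3: Al < P < S < N < Na.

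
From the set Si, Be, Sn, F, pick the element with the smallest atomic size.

F

Be is in period 2, group 2; F is in period 2, group 17; Si is in period 3, group 14; Sn is in period 5, group 14.
Atomic radius shrinks across a period as nuclear charge pulls the same shell inward, and grows down a group as new shells are added.
These span different periods and groups, so the two trends combine.
Be > F: Be lies to the left of F in period 2, so the across-period effect alone puts Be larger.
Si > Be: the two effects oppose for this pair; the down-group effect wins (116 vs 102 pm).
Sn > Si: they share group 14; the group trend gives Sn the larger value.
For reference (pm): Be 102, F 64, Si 116, Sn 140.
The smallest atomic size among these belongs to F.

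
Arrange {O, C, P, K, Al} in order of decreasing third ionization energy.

O > C > K > P > Al

Consider each +2 ion: O²⁺ still has 4 valence electrons; C²⁺ still has 2 valence electrons; P²⁺ still has 3 valence electrons; K²⁺ is already 1 electron into the core; Al²⁺ still has 1 valence electron.
Usually core removal costs more than valence removal, but here the competition is close: a tightly held n=2 valence electron can cost more to remove than an n=3 core electron, so the actual values have to decide it.
Valence configurations: O²⁺ [He]2s²2p², C²⁺ [He]2s², P²⁺ [Ne]3s²3p¹, Al²⁺ [Ne]3s¹.
The numbers (kJ/mol): O 5300, C 4620, P 2914, K 4420, Al 2745.
Putting it together, IE_3: Al < P < K < C < O.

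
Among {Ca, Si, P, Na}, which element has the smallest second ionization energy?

IE_2 is the cost of taking one more electron from the +1 cation: Ca⁺ still has 1 valence electron; Si⁺ still has 3 valence electrons; P⁺ still has 4 valence electrons; Na⁺ is the bare [Ne] core.
Core electrons are held far more tightly than valence electrons, so Na tops the IE_2 order.
Valence configurations: Ca⁺ [Ar]4s¹, Si⁺ [Ne]3s²3p¹, P⁺ [Ne]3s²3p².
The numbers (kJ/mol): Ca 1145, Si 1577, P 1907, Na 4562.
Overall IE_2 order: Ca < Si < P < Na.

Ca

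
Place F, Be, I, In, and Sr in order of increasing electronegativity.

Be is in period 2, group 2; F is in period 2, group 17; Sr is in period 5, group 2; In is in period 5, group 13; I is in period 5, group 17.
Atoms toward the upper right of the periodic table pull bonding electrons most strongly.
Here both period and group differ, so the two effects have to be weighed against each other.
Be > Sr: Be sits above Sr in group 2, so the down-group effect alone puts Be higher.
In > Be: the two effects oppose for this pair; the across-period effect wins (1.78 vs 1.57).
I > In: I lies to the right of In in period 5, so the across-period effect alone puts I higher.
F > I: F sits above I in group 17, so the down-group effect alone puts F higher.
Tabulated electronegativity (Pauling): Be 1.57, F 3.98, Sr 0.95, In 1.78, I 2.66.
So from lowest to highest: Sr < Be < In < I < F.

Sr, Be, In, I, F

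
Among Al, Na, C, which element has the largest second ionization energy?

Na

Consider each +1 ion: Al⁺ still has 2 valence electrons; Na⁺ is the bare [Ne] core; C⁺ still has 3 valence electrons.
Pulling an electron out of a noble-gas core costs far more than removing a remaining valence electron, so Na sits at the high end of IE_2.
Valence configurations: Al⁺ [Ne]3s², C⁺ [He]2s²2p¹.
Approximate IE_2 values (kJ/mol): Al 1817, Na 4562, C 2353.
Overall IE_2 order: Al < C < Na.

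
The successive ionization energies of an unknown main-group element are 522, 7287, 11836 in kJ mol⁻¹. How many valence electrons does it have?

1

Look for the largest jump between consecutive ionization energies: IE2/IE1 ≈ 14.0, far larger than any earlier ratio.
That jump marks the point where a core electron is being removed. So the atom has 1 valence electron.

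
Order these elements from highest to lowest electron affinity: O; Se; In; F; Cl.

Cl > F > Se > O > In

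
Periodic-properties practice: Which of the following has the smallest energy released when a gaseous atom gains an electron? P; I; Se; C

C is in period 2, group 14; P is in period 3, group 15; Se is in period 4, group 16; I is in period 5, group 17.
Electron affinity generally becomes more exothermic across a period toward the halogens and less exothermic down a group.
A diagonal step moves right (one effect) and down (the opposite effect) at once.
C > P: period and group pull opposite ways; the down-group shift dominates (122 vs 72 kJ/mol).
Se > C: period and group pull opposite ways; the across-period shift dominates (195 vs 122 kJ/mol).
I > Se: period and group pull opposite ways; the across-period shift dominates (295 vs 195 kJ/mol).
Tabulated electron affinity (kJ/mol): C 122, P 72, Se 195, I 295.
The smallest energy released when a gaseous atom gains an electron among these belongs to P.

P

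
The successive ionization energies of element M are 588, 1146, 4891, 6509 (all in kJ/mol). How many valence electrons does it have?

Look for the largest jump between consecutive ionization energies: IE3/IE2 ≈ 4.3, far larger than any earlier ratio.
That jump marks the point where a core electron is being removed. So the atom has 2 valence electrons.

2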